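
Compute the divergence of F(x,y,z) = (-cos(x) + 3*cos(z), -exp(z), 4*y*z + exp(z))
4*y + exp(z) + sin(x)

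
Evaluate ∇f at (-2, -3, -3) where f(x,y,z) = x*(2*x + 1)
(-7, 0, 0)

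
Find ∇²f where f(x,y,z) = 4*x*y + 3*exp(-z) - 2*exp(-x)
3*exp(-z) - 2*exp(-x)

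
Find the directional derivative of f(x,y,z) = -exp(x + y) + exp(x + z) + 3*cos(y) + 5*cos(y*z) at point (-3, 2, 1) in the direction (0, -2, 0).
exp(-1) + 8*sin(2)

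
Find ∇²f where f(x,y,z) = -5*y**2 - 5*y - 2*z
-10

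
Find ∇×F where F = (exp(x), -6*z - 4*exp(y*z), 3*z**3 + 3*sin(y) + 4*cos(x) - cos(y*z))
(4*y*exp(y*z) + z*sin(y*z) + 3*cos(y) + 6, 4*sin(x), 0)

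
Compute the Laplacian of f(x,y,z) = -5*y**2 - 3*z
-10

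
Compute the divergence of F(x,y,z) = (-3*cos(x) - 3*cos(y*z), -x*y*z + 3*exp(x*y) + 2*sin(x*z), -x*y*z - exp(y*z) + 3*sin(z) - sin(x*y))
-x*y - x*z + 3*x*exp(x*y) - y*exp(y*z) + 3*sin(x) + 3*cos(z)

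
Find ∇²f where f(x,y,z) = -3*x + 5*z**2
10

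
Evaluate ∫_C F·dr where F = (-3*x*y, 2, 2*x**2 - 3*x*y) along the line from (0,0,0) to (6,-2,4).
212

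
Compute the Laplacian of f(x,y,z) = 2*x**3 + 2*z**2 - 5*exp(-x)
12*x + 4 - 5*exp(-x)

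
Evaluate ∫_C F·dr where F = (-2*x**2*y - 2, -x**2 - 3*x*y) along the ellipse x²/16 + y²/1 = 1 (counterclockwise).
32*pi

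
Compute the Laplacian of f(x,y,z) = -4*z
0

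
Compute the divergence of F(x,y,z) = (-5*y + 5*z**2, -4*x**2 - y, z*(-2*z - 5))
-4*z - 6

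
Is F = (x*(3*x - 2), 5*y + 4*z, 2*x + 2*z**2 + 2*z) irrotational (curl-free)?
No, ∇×F = (-4, -2, 0)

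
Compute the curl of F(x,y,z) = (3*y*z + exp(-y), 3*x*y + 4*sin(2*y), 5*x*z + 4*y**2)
(8*y, 3*y - 5*z, 3*y - 3*z + exp(-y))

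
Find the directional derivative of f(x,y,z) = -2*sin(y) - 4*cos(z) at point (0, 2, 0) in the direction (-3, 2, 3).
-2*sqrt(22)*cos(2)/11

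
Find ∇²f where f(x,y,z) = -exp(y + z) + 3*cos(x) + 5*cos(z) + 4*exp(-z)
-2*exp(y + z) - 3*cos(x) - 5*cos(z) + 4*exp(-z)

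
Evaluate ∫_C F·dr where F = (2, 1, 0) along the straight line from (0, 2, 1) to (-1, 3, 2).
-1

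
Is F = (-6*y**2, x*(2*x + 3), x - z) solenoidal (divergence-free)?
No, ∇·F = -1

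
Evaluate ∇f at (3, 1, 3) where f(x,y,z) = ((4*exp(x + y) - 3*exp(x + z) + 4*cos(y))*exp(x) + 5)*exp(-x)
(((4 - 3*exp(2))*exp(7) - 5)*exp(-3), -4*sin(1) + 4*exp(4), -3*exp(6))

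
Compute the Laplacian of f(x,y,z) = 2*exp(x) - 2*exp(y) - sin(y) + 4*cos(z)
2*exp(x) - 2*exp(y) + sin(y) - 4*cos(z)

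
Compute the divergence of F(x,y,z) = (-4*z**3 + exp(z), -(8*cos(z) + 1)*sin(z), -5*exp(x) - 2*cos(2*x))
0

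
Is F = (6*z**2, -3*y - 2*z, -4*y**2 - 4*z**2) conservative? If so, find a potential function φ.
No, ∇×F = (2 - 8*y, 12*z, 0) ≠ 0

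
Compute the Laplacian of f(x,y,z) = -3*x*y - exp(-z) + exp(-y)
-exp(-z) + exp(-y)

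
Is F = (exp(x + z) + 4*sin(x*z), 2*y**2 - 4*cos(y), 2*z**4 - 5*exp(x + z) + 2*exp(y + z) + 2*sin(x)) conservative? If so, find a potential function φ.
No, ∇×F = (2*exp(y + z), 4*x*cos(x*z) + 6*exp(x + z) - 2*cos(x), 0) ≠ 0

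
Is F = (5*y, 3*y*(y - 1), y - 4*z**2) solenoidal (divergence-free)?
No, ∇·F = 6*y - 8*z - 3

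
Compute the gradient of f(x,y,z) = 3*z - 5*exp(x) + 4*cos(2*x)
(-5*exp(x) - 8*sin(2*x), 0, 3)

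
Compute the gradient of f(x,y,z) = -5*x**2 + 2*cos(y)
(-10*x, -2*sin(y), 0)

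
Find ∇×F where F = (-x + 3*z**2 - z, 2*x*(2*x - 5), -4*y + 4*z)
(-4, 6*z - 1, 8*x - 10)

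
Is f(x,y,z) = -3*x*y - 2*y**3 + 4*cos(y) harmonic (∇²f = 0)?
No, ∇²f = -12*y - 4*cos(y)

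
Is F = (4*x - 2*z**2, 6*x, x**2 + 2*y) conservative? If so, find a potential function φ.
No, ∇×F = (2, -2*x - 4*z, 6) ≠ 0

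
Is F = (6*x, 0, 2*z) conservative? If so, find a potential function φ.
Yes, F is conservative. φ = 3*x**2 + z**2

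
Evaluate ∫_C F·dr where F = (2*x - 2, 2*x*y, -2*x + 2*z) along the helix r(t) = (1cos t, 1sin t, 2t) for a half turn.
16/3 + 4*pi**2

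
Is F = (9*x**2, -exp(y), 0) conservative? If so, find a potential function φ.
Yes, F is conservative. φ = 3*x**3 - exp(y)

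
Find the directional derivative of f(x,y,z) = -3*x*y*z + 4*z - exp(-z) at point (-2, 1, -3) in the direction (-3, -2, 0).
9*sqrt(13)/13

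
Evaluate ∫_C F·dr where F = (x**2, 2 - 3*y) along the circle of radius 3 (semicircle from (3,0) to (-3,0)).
-18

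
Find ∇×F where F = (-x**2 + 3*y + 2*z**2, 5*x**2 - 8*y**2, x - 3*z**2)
(0, 4*z - 1, 10*x - 3)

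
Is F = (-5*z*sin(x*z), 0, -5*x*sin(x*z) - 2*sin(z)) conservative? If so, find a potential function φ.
Yes, F is conservative. φ = 2*cos(z) + 5*cos(x*z)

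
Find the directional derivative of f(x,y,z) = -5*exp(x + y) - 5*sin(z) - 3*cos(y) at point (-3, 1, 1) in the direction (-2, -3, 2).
sqrt(17)*(-9*exp(2)*sin(1) - 10*exp(2)*cos(1) + 25)*exp(-2)/17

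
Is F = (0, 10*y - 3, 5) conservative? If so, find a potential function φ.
Yes, F is conservative. φ = 5*y**2 - 3*y + 5*z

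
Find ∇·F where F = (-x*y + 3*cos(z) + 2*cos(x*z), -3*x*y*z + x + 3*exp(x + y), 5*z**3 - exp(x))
-3*x*z - y + 15*z**2 - 2*z*sin(x*z) + 3*exp(x + y)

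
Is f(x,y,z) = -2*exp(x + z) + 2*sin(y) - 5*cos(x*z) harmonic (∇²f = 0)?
No, ∇²f = 5*x**2*cos(x*z) + 5*z**2*cos(x*z) - 4*exp(x + z) - 2*sin(y)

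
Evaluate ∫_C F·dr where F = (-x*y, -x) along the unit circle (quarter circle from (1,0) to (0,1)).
1/3 - pi/4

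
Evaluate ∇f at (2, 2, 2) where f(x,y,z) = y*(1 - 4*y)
(0, -15, 0)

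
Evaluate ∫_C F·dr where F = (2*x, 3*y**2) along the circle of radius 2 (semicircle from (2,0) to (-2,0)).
0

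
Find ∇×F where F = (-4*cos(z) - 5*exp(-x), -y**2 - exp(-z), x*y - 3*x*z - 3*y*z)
(x - 3*z - exp(-z), -y + 3*z + 4*sin(z), 0)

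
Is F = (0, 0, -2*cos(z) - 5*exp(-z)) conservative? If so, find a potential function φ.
Yes, F is conservative. φ = -2*sin(z) + 5*exp(-z)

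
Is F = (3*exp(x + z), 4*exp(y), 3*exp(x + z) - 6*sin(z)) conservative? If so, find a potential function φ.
Yes, F is conservative. φ = 4*exp(y) + 3*exp(x + z) + 6*cos(z)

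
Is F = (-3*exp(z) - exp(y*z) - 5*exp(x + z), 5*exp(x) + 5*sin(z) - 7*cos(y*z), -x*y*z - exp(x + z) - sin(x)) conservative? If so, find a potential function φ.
No, ∇×F = (-x*z - 7*y*sin(y*z) - 5*cos(z), y*z - y*exp(y*z) - 3*exp(z) - 4*exp(x + z) + cos(x), z*exp(y*z) + 5*exp(x)) ≠ 0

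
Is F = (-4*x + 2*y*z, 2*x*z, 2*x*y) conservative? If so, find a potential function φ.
Yes, F is conservative. φ = 2*x*(-x + y*z)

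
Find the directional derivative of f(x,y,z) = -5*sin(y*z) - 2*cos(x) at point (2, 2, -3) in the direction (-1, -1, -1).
-sqrt(3)*(2*sin(2) + 5*cos(6))/3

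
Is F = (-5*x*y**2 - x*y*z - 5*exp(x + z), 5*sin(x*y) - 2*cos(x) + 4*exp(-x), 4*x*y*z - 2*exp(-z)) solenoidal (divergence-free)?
No, ∇·F = 4*x*y + 5*x*cos(x*y) - 5*y**2 - y*z - 5*exp(x + z) + 2*exp(-z)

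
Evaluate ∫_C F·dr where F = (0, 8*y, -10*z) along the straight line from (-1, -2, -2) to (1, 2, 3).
-25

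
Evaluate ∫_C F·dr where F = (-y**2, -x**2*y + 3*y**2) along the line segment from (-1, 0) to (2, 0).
0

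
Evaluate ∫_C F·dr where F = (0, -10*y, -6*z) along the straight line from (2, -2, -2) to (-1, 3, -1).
-16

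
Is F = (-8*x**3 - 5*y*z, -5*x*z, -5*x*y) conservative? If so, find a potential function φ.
Yes, F is conservative. φ = x*(-2*x**3 - 5*y*z)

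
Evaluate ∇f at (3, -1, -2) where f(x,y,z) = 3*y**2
(0, -6, 0)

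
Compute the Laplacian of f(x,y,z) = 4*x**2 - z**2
6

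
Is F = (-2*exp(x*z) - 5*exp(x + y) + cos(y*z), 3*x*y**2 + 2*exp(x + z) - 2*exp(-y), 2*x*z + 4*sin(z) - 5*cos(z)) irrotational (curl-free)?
No, ∇×F = (-2*exp(x + z), -2*x*exp(x*z) - y*sin(y*z) - 2*z, 3*y**2 + z*sin(y*z) + 5*exp(x + y) + 2*exp(x + z))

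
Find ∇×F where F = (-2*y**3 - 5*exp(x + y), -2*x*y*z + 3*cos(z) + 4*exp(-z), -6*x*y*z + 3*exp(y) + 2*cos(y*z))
(2*x*y - 6*x*z - 2*z*sin(y*z) + 3*exp(y) + 3*sin(z) + 4*exp(-z), 6*y*z, 6*y**2 - 2*y*z + 5*exp(x + y))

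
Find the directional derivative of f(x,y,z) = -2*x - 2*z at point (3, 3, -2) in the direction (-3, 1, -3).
12*sqrt(19)/19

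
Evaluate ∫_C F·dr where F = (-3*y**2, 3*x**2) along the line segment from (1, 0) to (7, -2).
-138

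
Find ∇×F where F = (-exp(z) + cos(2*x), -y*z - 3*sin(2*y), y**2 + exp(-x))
(3*y, -exp(z) + exp(-x), 0)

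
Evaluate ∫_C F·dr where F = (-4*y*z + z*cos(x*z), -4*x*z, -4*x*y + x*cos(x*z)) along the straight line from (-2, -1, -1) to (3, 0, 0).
-8 - sin(2)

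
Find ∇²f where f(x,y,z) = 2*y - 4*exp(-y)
-4*exp(-y)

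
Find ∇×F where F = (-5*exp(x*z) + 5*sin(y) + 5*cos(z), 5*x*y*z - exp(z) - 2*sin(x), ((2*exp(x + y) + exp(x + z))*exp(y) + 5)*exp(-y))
(-5*x*y + exp(z) + 2*exp(x + y) - 5*exp(-y), -5*x*exp(x*z) - 2*exp(x + y) - exp(x + z) - 5*sin(z), 5*y*z - 2*cos(x) - 5*cos(y))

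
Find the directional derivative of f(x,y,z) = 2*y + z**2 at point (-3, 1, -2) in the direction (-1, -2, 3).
-8*sqrt(14)/7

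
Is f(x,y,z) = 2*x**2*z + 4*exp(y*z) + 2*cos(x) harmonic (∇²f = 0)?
No, ∇²f = 4*y**2*exp(y*z) + 4*z**2*exp(y*z) + 4*z - 2*cos(x)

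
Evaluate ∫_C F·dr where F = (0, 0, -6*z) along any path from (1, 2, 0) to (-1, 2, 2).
-12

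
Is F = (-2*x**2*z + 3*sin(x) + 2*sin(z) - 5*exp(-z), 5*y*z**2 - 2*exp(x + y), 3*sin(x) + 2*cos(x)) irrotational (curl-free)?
No, ∇×F = (-10*y*z, -2*x**2 + 2*sin(x) - 3*cos(x) + 2*cos(z) + 5*exp(-z), -2*exp(x + y))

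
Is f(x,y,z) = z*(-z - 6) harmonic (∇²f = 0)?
No, ∇²f = -2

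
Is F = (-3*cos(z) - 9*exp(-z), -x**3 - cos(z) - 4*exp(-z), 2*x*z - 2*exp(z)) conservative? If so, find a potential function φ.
No, ∇×F = (-sin(z) - 4*exp(-z), -2*z + 3*sin(z) + 9*exp(-z), -3*x**2) ≠ 0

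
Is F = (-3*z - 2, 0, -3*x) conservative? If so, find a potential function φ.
Yes, F is conservative. φ = x*(-3*z - 2)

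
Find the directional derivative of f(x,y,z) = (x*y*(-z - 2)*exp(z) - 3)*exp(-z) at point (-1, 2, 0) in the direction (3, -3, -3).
-11*sqrt(3)/3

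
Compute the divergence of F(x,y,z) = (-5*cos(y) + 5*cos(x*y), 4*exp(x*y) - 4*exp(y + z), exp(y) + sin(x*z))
4*x*exp(x*y) + x*cos(x*z) - 5*y*sin(x*y) - 4*exp(y + z)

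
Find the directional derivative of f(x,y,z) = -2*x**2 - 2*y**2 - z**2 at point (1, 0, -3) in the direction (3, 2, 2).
0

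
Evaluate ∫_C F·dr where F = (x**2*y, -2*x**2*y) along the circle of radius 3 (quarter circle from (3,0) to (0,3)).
-81/2 - 81*pi/16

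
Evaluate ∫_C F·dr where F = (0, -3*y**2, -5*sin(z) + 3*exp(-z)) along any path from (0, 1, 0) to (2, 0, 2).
5*cos(2) - 1 - 3*exp(-2)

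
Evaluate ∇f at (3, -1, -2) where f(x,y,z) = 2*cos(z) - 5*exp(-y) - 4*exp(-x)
(4*exp(-3), 5*E, 2*sin(2))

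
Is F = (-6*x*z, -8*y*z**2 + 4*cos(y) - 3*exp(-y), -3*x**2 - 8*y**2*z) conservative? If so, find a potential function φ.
Yes, F is conservative. φ = -3*x**2*z - 4*y**2*z**2 + 4*sin(y) + 3*exp(-y)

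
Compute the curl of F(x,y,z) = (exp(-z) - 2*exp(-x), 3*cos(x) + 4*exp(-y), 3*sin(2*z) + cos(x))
(0, sin(x) - exp(-z), -3*sin(x))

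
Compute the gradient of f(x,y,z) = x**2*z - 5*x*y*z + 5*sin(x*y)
(2*x*z - 5*y*z + 5*y*cos(x*y), 5*x*(-z + cos(x*y)), x*(x - 5*y))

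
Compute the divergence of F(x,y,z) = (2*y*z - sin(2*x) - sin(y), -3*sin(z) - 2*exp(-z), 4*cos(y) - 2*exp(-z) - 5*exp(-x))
-2*cos(2*x) + 2*exp(-z)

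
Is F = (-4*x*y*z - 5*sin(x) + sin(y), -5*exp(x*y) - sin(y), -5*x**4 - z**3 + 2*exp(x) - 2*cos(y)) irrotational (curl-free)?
No, ∇×F = (2*sin(y), 20*x**3 - 4*x*y - 2*exp(x), 4*x*z - 5*y*exp(x*y) - cos(y))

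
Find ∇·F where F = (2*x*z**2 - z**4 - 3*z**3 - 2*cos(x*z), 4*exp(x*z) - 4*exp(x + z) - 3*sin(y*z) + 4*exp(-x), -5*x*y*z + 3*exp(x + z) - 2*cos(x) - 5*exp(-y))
-5*x*y + 2*z**2 + 2*z*sin(x*z) - 3*z*cos(y*z) + 3*exp(x + z)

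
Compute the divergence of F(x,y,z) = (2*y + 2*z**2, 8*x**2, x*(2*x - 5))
0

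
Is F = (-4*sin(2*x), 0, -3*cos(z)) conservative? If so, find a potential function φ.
Yes, F is conservative. φ = -3*sin(z) + 2*cos(2*x)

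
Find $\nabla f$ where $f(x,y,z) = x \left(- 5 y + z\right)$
(-5*y + z, -5*x, x)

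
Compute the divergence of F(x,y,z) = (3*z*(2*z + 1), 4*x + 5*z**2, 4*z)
4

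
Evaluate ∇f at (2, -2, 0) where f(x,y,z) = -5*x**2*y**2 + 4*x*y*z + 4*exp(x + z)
(-80 + 4*exp(2), 80, -16 + 4*exp(2))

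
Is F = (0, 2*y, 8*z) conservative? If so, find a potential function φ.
Yes, F is conservative. φ = y**2 + 4*z**2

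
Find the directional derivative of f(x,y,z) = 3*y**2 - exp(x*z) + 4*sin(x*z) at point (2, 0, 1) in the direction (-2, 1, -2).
-8*cos(2) + 2*exp(2)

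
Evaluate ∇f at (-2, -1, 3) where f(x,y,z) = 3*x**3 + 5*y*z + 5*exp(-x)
(36 - 5*exp(2), 15, -5)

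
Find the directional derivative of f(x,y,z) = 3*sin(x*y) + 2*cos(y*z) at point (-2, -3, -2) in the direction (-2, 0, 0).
9*cos(6)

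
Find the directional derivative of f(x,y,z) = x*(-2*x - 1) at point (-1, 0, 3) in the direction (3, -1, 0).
9*sqrt(10)/10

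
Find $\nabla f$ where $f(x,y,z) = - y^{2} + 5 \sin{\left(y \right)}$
(0, -2*y + 5*cos(y), 0)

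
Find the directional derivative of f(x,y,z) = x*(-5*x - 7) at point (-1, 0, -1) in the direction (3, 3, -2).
9*sqrt(22)/22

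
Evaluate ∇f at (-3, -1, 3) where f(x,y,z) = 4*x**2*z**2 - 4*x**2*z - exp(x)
(-144 - exp(-3), 0, 180)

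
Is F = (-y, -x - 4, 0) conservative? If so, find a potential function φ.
Yes, F is conservative. φ = y*(-x - 4)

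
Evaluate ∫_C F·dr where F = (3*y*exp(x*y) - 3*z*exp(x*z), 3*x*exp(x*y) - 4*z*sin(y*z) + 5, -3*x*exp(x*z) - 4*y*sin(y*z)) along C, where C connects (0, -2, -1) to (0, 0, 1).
14 - 4*cos(2)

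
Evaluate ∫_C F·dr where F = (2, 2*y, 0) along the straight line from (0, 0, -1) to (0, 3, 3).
9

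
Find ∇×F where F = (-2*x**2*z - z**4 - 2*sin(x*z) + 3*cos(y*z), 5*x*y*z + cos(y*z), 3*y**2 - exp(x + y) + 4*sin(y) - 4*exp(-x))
(-5*x*y + y*sin(y*z) + 6*y - exp(x + y) + 4*cos(y), -2*x**2 - 2*x*cos(x*z) - 3*y*sin(y*z) - 4*z**3 + exp(x + y) - 4*exp(-x), z*(5*y + 3*sin(y*z)))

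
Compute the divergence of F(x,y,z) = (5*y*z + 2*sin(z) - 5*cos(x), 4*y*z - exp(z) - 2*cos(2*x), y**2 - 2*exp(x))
4*z + 5*sin(x)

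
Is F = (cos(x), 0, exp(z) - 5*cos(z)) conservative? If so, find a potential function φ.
Yes, F is conservative. φ = exp(z) + sin(x) - 5*sin(z)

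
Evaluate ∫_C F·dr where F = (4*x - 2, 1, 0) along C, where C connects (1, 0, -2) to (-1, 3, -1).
7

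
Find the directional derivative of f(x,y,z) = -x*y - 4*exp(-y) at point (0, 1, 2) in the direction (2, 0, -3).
-2*sqrt(13)/13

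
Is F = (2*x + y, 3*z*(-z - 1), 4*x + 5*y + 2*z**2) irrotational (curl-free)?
No, ∇×F = (6*z + 8, -4, -1)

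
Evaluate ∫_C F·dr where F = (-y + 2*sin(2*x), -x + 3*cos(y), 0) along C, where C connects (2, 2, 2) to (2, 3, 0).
-3*sin(2) - 2 + 3*sin(3)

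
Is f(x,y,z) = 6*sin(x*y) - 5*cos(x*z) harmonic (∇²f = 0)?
No, ∇²f = -6*x**2*sin(x*y) + 5*x**2*cos(x*z) - 6*y**2*sin(x*y) + 5*z**2*cos(x*z)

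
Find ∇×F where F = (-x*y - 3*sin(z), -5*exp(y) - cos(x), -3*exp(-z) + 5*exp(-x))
(0, -3*cos(z) + 5*exp(-x), x + sin(x))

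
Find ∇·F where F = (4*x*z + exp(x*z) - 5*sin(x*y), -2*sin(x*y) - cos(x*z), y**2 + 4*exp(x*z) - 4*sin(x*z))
4*x*exp(x*z) - 2*x*cos(x*y) - 4*x*cos(x*z) - 5*y*cos(x*y) + z*exp(x*z) + 4*z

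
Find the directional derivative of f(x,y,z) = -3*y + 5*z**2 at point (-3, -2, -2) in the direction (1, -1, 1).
-17*sqrt(3)/3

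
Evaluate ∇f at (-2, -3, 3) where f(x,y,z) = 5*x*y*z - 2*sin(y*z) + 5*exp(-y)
(-45, -5*exp(3) - 30 - 6*cos(9), 6*cos(9) + 30)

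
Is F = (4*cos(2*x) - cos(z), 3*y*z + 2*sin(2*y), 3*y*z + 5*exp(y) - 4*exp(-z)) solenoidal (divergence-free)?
No, ∇·F = 3*y + 3*z - 8*sin(2*x) + 4*cos(2*y) + 4*exp(-z)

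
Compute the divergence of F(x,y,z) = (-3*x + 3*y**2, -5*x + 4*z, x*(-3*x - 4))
-3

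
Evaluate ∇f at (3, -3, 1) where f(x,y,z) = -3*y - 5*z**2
(0, -3, -10)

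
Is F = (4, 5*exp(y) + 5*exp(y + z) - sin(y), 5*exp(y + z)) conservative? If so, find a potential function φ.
Yes, F is conservative. φ = 4*x + 5*exp(y) + 5*exp(y + z) + cos(y)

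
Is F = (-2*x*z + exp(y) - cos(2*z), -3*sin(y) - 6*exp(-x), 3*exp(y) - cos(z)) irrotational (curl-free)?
No, ∇×F = (3*exp(y), -2*x + 2*sin(2*z), -exp(y) + 6*exp(-x))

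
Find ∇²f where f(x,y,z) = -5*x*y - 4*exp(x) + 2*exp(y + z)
-4*exp(x) + 4*exp(y + z)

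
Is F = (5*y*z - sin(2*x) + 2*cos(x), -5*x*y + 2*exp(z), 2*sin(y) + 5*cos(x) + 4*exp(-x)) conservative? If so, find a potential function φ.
No, ∇×F = (-2*exp(z) + 2*cos(y), 5*y + 5*sin(x) + 4*exp(-x), -5*y - 5*z) ≠ 0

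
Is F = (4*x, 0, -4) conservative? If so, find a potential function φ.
Yes, F is conservative. φ = 2*x**2 - 4*z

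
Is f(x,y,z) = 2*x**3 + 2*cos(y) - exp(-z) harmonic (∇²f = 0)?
No, ∇²f = 12*x - 2*cos(y) - exp(-z)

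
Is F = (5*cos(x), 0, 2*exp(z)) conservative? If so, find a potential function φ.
Yes, F is conservative. φ = 2*exp(z) + 5*sin(x)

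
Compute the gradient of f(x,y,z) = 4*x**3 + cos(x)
(12*x**2 - sin(x), 0, 0)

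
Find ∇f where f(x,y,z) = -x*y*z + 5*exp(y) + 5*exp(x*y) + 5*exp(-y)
(y*(-z + 5*exp(x*y)), -x*z + 5*x*exp(x*y) + 5*exp(y) - 5*exp(-y), -x*y)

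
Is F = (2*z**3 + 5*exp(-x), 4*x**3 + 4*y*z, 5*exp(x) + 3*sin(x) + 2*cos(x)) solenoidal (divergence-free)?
No, ∇·F = 4*z - 5*exp(-x)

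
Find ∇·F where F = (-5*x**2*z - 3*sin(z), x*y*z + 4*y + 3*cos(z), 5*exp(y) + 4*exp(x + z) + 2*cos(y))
-9*x*z + 4*exp(x + z) + 4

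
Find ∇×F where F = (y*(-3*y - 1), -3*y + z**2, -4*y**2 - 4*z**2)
(-8*y - 2*z, 0, 6*y + 1)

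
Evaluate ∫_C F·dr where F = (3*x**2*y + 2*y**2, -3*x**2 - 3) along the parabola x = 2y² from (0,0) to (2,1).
121/35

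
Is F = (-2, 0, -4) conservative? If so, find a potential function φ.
Yes, F is conservative. φ = -2*x - 4*z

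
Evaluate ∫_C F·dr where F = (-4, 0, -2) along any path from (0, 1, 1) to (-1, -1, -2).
10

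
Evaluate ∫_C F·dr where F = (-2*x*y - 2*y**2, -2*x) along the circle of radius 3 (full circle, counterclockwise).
-18*pi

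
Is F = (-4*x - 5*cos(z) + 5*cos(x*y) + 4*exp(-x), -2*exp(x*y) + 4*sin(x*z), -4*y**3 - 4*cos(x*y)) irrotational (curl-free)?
No, ∇×F = (4*x*sin(x*y) - 4*x*cos(x*z) - 12*y**2, -4*y*sin(x*y) + 5*sin(z), 5*x*sin(x*y) - 2*y*exp(x*y) + 4*z*cos(x*z))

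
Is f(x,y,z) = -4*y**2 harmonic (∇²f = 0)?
No, ∇²f = -8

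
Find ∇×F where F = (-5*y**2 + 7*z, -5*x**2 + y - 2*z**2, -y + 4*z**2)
(4*z - 1, 7, -10*x + 10*y)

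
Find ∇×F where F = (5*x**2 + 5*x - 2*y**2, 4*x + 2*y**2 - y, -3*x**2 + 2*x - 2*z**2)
(0, 6*x - 2, 4*y + 4)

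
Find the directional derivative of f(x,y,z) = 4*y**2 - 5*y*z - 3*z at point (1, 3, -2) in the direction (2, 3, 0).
102*sqrt(13)/13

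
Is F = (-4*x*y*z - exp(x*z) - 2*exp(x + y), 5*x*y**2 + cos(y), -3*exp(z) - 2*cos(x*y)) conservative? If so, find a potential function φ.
No, ∇×F = (2*x*sin(x*y), -4*x*y - x*exp(x*z) - 2*y*sin(x*y), 4*x*z + 5*y**2 + 2*exp(x + y)) ≠ 0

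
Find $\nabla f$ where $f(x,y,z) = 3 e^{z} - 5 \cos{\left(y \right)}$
(0, 5*sin(y), 3*exp(z))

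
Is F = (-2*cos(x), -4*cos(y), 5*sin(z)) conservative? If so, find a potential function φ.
Yes, F is conservative. φ = -2*sin(x) - 4*sin(y) - 5*cos(z)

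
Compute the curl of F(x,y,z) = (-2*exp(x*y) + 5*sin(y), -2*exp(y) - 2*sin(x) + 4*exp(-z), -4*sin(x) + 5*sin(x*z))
(4*exp(-z), -5*z*cos(x*z) + 4*cos(x), 2*x*exp(x*y) - 2*cos(x) - 5*cos(y))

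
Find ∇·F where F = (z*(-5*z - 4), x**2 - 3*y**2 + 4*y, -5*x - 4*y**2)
4 - 6*y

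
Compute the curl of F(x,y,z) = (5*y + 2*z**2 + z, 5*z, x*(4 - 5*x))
(-5, 10*x + 4*z - 3, -5)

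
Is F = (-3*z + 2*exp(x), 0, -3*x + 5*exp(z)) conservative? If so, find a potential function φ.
Yes, F is conservative. φ = -3*x*z + 2*exp(x) + 5*exp(z)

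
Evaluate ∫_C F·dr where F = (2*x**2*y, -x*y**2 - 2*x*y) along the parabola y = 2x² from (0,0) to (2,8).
-12928/35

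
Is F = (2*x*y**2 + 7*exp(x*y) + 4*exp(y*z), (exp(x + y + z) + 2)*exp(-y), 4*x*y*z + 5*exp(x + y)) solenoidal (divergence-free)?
No, ∇·F = (y*(4*x + 2*y + 7*exp(x*y))*exp(y) - 2)*exp(-y)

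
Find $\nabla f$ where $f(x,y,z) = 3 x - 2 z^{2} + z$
(3, 0, 1 - 4*z)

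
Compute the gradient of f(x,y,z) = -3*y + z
(0, -3, 1)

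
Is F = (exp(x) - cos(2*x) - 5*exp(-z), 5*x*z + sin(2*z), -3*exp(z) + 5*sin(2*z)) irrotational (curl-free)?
No, ∇×F = (-5*x - 2*cos(2*z), 5*exp(-z), 5*z)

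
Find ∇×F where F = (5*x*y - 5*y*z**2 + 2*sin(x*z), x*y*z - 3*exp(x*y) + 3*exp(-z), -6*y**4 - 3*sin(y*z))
(-x*y - 24*y**3 - 3*z*cos(y*z) + 3*exp(-z), 2*x*cos(x*z) - 10*y*z, -5*x + y*z - 3*y*exp(x*y) + 5*z**2)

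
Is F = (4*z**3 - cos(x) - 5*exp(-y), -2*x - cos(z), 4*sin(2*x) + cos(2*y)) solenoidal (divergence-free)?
No, ∇·F = sin(x)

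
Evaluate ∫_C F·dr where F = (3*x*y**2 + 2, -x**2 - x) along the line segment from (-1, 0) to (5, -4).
384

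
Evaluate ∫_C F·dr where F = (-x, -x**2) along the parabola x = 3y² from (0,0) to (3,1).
-63/10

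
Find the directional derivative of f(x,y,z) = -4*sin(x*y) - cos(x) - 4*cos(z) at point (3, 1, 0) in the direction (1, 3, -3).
sqrt(19)*(sin(3) - 40*cos(3))/19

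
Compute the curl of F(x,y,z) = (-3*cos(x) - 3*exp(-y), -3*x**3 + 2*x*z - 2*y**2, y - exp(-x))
(1 - 2*x, -exp(-x), -9*x**2 + 2*z - 3*exp(-y))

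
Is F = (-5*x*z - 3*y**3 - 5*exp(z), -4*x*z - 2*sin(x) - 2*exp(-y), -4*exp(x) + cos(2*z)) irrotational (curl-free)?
No, ∇×F = (4*x, -5*x + 4*exp(x) - 5*exp(z), 9*y**2 - 4*z - 2*cos(x))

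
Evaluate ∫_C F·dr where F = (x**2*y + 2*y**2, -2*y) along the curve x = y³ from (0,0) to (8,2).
1708/5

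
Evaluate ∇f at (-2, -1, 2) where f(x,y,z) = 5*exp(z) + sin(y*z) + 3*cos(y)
(0, 2*cos(2) + 3*sin(1), -cos(2) + 5*exp(2))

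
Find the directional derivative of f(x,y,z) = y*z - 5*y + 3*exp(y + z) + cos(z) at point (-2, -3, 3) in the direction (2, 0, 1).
-sqrt(5)*sin(3)/5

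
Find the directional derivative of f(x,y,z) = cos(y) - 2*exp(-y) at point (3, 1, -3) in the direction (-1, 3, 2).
3*sqrt(14)*(-E*sin(1) + 2)*exp(-1)/14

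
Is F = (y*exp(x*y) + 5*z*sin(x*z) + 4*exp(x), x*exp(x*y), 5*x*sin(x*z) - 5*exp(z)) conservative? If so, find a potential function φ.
Yes, F is conservative. φ = 4*exp(x) - 5*exp(z) + exp(x*y) - 5*cos(x*z)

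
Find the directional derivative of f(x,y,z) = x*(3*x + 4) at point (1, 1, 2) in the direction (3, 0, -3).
5*sqrt(2)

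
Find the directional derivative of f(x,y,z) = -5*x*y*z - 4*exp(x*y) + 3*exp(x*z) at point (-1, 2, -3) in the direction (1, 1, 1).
sqrt(3)*(-12*exp(5) - 4 + 25*exp(2))*exp(-2)/3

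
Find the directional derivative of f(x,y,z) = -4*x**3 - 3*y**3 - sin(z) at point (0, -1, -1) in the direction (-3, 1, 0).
-9*sqrt(10)/10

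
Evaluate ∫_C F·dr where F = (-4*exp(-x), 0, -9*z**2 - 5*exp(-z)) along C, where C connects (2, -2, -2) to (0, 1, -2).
4 - 4*exp(-2)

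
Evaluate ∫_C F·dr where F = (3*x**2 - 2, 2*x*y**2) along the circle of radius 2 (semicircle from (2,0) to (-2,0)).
-8 + 4*pi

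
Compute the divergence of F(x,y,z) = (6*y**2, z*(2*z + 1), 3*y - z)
-1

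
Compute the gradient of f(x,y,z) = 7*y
(0, 7, 0)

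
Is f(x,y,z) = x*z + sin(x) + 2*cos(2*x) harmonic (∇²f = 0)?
No, ∇²f = -sin(x) - 8*cos(2*x)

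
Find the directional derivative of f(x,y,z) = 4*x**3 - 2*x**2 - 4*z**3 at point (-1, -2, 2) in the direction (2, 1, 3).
-8*sqrt(14)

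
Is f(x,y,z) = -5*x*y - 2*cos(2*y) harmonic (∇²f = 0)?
No, ∇²f = 8*cos(2*y)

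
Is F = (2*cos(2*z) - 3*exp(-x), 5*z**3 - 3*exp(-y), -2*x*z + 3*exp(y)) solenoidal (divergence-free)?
No, ∇·F = -2*x + 3*exp(-y) + 3*exp(-x)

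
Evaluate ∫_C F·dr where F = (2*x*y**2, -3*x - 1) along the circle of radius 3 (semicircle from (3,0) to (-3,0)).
-27*pi/2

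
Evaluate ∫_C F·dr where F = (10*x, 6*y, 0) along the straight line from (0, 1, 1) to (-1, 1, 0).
5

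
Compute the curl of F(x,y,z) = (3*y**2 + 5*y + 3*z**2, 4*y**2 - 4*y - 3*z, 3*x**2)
(3, -6*x + 6*z, -6*y - 5)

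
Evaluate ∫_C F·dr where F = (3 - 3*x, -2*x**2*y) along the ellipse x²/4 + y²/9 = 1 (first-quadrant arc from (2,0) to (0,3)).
-18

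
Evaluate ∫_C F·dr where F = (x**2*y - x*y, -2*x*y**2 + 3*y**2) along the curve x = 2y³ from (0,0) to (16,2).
231368/105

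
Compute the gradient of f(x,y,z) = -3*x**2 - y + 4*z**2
(-6*x, -1, 8*z)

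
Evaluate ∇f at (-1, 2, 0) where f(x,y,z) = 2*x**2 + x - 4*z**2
(-3, 0, 0)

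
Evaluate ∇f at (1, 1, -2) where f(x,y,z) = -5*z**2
(0, 0, 20)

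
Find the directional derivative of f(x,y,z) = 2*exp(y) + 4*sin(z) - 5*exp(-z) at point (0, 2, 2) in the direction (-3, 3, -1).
sqrt(19)*(-5 - 4*exp(2)*cos(2) + 6*exp(4))*exp(-2)/19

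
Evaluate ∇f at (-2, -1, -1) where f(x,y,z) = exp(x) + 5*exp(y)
(exp(-2), 5*exp(-1), 0)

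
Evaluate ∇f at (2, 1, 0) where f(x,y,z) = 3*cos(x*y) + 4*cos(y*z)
(-3*sin(2), -6*sin(2), 0)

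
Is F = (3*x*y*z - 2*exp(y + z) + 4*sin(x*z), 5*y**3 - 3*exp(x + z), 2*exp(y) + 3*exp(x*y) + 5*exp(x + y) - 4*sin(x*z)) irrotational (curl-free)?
No, ∇×F = (3*x*exp(x*y) + 2*exp(y) + 5*exp(x + y) + 3*exp(x + z), 3*x*y + 4*x*cos(x*z) - 3*y*exp(x*y) + 4*z*cos(x*z) - 5*exp(x + y) - 2*exp(y + z), -3*x*z - 3*exp(x + z) + 2*exp(y + z))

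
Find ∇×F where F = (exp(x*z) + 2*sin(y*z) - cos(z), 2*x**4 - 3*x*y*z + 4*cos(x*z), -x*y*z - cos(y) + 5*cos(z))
(3*x*y - x*z + 4*x*sin(x*z) + sin(y), x*exp(x*z) + y*z + 2*y*cos(y*z) + sin(z), 8*x**3 - 3*y*z - 4*z*sin(x*z) - 2*z*cos(y*z))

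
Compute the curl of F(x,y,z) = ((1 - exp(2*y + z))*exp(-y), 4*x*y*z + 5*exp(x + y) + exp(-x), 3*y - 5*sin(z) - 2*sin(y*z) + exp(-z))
(-4*x*y - 2*z*cos(y*z) + 3, -exp(y + z), 4*y*z + 5*exp(x + y) + exp(y + z) + exp(-y) - exp(-x))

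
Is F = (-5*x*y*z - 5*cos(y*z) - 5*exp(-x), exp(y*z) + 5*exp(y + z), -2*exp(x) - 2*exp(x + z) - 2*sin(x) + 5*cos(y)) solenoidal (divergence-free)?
No, ∇·F = ((-5*y*z + z*exp(y*z) - 2*exp(x + z) + 5*exp(y + z))*exp(x) + 5)*exp(-x)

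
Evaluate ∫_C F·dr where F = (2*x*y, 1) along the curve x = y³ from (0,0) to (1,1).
13/7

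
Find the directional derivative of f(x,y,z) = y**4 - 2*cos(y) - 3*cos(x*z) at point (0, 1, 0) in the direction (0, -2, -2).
-sqrt(2)*(sin(1) + 2)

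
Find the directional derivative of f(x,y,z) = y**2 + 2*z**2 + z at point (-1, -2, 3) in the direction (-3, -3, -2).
-7*sqrt(22)/11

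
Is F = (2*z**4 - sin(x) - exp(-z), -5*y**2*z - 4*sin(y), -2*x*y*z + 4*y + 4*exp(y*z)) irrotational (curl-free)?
No, ∇×F = (-2*x*z + 5*y**2 + 4*z*exp(y*z) + 4, 2*y*z + 8*z**3 + exp(-z), 0)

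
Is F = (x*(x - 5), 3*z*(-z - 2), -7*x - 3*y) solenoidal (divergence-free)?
No, ∇·F = 2*x - 5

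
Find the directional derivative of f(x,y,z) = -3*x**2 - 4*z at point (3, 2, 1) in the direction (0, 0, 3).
-4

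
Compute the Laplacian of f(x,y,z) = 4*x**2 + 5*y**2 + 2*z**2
22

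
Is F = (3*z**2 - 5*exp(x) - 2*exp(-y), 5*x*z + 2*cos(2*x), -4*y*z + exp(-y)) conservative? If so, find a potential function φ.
No, ∇×F = (-5*x - 4*z - exp(-y), 6*z, 5*z - 4*sin(2*x) - 2*exp(-y)) ≠ 0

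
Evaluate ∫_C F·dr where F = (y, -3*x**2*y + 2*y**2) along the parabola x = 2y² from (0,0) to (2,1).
0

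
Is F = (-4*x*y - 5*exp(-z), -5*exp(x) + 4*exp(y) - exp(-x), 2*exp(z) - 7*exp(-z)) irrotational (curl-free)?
No, ∇×F = (0, 5*exp(-z), 4*x - 5*exp(x) + exp(-x))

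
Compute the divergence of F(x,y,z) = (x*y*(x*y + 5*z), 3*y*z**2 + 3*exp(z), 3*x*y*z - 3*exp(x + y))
2*x*y**2 + 3*x*y + 5*y*z + 3*z**2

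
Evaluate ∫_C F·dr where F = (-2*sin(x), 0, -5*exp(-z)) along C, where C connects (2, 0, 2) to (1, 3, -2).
-2*cos(2) + 2*cos(1) + 10*sinh(2)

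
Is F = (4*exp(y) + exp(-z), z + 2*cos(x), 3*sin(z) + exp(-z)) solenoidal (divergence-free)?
No, ∇·F = 3*cos(z) - exp(-z)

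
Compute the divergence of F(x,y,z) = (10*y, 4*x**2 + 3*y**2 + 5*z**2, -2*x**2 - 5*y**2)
6*y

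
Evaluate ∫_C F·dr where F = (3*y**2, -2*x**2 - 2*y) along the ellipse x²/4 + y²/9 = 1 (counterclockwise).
0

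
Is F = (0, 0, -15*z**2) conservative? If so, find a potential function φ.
Yes, F is conservative. φ = -5*z**3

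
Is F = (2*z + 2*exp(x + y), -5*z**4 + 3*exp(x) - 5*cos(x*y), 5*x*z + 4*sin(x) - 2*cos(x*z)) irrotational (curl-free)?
No, ∇×F = (20*z**3, -2*z*sin(x*z) - 5*z - 4*cos(x) + 2, 5*y*sin(x*y) + 3*exp(x) - 2*exp(x + y))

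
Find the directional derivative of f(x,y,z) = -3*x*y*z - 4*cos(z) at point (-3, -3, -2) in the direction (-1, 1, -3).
3*sqrt(11)*(4*sin(2) + 27)/11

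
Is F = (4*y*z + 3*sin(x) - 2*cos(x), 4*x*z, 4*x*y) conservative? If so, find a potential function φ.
Yes, F is conservative. φ = 4*x*y*z - 2*sin(x) - 3*cos(x)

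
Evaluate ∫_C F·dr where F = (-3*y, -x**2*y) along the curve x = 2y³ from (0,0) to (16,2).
-200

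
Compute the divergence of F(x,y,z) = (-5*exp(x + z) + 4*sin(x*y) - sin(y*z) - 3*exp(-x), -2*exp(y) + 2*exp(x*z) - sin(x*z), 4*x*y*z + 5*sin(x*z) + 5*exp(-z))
4*x*y + 5*x*cos(x*z) + 4*y*cos(x*y) - 2*exp(y) - 5*exp(x + z) - 5*exp(-z) + 3*exp(-x)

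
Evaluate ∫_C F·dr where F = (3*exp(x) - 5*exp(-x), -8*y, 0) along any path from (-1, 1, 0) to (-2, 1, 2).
(-3*E + 3 - 5*(1 - E)*exp(3))*exp(-2)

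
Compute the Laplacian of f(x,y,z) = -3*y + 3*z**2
6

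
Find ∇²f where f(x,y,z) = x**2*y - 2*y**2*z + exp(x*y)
x**2*exp(x*y) + y*(y*exp(x*y) + 2) - 4*z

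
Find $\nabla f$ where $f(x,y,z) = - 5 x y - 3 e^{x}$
(-5*y - 3*exp(x), -5*x, 0)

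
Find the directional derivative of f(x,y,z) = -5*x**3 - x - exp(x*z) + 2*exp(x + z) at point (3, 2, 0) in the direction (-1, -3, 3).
sqrt(19)*(4*exp(3) + 127)/19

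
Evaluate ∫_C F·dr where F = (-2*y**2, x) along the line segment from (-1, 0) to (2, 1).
-3/2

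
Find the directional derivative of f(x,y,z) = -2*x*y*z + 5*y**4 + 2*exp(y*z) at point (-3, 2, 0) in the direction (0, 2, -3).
272*sqrt(13)/13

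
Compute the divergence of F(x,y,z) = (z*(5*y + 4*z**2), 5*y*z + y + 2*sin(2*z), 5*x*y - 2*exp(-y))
5*z + 1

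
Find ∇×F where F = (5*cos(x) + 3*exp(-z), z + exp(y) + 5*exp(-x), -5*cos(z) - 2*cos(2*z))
(-1, -3*exp(-z), -5*exp(-x))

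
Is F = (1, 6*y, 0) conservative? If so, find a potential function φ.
Yes, F is conservative. φ = x + 3*y**2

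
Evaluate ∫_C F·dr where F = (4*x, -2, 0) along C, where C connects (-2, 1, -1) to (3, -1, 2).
14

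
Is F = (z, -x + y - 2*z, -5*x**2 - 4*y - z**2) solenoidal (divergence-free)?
No, ∇·F = 1 - 2*z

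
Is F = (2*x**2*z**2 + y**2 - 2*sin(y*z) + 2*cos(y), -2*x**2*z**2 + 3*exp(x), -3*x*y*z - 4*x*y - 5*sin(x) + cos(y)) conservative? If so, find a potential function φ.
No, ∇×F = (4*x**2*z - 3*x*z - 4*x - sin(y), 4*x**2*z + 3*y*z - 2*y*cos(y*z) + 4*y + 5*cos(x), -4*x*z**2 - 2*y + 2*z*cos(y*z) + 3*exp(x) + 2*sin(y)) ≠ 0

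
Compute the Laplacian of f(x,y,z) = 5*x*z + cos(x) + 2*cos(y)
-cos(x) - 2*cos(y)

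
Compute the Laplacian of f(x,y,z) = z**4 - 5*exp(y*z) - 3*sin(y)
-5*y**2*exp(y*z) - 5*z**2*exp(y*z) + 12*z**2 + 3*sin(y)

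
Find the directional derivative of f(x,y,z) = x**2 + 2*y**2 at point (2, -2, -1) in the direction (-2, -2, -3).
8*sqrt(17)/17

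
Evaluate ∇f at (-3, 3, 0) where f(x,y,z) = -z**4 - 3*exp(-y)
(0, 3*exp(-3), 0)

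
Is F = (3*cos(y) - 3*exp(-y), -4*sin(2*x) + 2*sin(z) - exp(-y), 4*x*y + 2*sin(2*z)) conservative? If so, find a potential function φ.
No, ∇×F = (4*x - 2*cos(z), -4*y, 3*sin(y) - 8*cos(2*x) - 3*exp(-y)) ≠ 0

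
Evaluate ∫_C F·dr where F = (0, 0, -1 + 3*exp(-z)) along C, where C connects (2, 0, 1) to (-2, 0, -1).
2 - 6*sinh(1)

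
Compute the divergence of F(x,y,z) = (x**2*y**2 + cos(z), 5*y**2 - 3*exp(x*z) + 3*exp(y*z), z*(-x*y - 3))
2*x*y**2 - x*y + 10*y + 3*z*exp(y*z) - 3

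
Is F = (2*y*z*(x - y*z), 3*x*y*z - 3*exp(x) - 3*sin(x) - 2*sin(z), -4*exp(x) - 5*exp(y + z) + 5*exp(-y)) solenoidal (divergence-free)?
No, ∇·F = 3*x*z + 2*y*z - 5*exp(y + z)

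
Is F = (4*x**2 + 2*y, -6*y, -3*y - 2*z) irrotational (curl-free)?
No, ∇×F = (-3, 0, -2)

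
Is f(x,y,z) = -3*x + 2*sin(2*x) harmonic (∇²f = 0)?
No, ∇²f = -8*sin(2*x)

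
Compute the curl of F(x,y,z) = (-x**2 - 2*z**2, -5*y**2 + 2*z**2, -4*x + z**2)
(-4*z, 4 - 4*z, 0)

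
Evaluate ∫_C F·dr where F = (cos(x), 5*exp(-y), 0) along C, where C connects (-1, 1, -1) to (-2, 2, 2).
-sin(2) - 5*exp(-2) + sin(1) + 5*exp(-1)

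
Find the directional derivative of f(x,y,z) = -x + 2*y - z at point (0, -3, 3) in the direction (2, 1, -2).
2/3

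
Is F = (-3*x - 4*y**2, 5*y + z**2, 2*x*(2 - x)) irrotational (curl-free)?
No, ∇×F = (-2*z, 4*x - 4, 8*y)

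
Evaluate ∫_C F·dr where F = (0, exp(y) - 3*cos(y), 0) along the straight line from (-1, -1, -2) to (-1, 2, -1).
-3*sin(2) - 3*sin(1) - exp(-1) + exp(2)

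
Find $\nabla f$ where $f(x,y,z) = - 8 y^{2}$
(0, -16*y, 0)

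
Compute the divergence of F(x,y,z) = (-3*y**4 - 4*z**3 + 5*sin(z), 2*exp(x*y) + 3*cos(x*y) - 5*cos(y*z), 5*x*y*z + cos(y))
5*x*y + 2*x*exp(x*y) - 3*x*sin(x*y) + 5*z*sin(y*z)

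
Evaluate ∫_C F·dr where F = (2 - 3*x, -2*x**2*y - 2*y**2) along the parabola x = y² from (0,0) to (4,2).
-128/3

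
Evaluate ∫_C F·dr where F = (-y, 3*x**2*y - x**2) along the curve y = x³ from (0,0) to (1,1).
11/40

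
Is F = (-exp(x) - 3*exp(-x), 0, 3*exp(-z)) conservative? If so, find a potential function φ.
Yes, F is conservative. φ = -exp(x) - 3*exp(-z) + 3*exp(-x)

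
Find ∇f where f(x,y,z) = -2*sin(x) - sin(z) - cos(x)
(sin(x) - 2*cos(x), 0, -cos(z))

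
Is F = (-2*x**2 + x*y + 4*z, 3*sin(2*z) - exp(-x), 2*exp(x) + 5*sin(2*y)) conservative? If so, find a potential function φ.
No, ∇×F = (10*cos(2*y) - 6*cos(2*z), 4 - 2*exp(x), -x + exp(-x)) ≠ 0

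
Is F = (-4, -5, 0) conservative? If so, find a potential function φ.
Yes, F is conservative. φ = -4*x - 5*y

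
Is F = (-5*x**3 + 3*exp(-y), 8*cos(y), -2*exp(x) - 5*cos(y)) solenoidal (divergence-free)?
No, ∇·F = -15*x**2 - 8*sin(y)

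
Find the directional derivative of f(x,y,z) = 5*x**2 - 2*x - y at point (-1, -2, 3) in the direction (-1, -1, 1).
13*sqrt(3)/3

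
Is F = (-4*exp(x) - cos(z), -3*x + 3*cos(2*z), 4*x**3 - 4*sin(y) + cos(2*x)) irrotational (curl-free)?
No, ∇×F = (6*sin(2*z) - 4*cos(y), -12*x**2 + 2*sin(2*x) + sin(z), -3)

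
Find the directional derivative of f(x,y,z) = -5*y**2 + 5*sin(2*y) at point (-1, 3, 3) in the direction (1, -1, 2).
5*sqrt(6)*(3 - cos(6))/3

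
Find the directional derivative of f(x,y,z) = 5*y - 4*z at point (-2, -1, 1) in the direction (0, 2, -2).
9*sqrt(2)/2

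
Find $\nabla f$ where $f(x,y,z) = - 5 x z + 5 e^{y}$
(-5*z, 5*exp(y), -5*x)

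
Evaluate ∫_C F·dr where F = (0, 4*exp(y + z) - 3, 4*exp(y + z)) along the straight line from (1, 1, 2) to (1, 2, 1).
-3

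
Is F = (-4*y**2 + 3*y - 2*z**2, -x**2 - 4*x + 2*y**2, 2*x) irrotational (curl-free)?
No, ∇×F = (0, -4*z - 2, -2*x + 8*y - 7)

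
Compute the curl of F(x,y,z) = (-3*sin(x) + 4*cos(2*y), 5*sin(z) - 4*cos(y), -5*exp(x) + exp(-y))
(-5*cos(z) - exp(-y), 5*exp(x), 8*sin(2*y))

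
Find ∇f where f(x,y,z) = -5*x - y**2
(-5, -2*y, 0)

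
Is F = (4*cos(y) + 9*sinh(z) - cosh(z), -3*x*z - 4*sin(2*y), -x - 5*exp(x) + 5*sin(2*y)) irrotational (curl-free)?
No, ∇×F = (3*x + 10*cos(2*y), 5*exp(x) - sinh(z) + 9*cosh(z) + 1, -3*z + 4*sin(y))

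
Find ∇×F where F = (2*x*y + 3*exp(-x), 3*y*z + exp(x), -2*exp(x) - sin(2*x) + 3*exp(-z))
(-3*y, 2*exp(x) + 2*cos(2*x), -2*x + exp(x))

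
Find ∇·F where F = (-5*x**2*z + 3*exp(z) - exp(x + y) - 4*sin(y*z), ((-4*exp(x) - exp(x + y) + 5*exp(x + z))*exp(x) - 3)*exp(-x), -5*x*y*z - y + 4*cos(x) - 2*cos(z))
-5*x*y - 10*x*z - 2*exp(x + y) + 2*sin(z)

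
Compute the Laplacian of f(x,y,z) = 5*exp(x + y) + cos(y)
10*exp(x + y) - cos(y)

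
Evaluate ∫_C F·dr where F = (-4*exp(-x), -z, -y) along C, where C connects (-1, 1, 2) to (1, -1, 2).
4 - 8*sinh(1)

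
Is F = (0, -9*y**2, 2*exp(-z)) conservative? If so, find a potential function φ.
Yes, F is conservative. φ = -3*y**3 - 2*exp(-z)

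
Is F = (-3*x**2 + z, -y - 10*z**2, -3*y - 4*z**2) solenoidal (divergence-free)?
No, ∇·F = -6*x - 8*z - 1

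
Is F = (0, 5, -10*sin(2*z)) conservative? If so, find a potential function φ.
Yes, F is conservative. φ = 5*y + 5*cos(2*z)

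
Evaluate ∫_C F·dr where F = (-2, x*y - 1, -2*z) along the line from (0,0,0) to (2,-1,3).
-34/3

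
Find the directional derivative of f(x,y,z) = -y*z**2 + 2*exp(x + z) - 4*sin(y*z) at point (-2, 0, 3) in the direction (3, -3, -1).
sqrt(19)*(4*E + 63)/19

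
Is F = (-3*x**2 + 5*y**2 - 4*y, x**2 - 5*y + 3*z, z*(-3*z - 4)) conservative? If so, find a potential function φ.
No, ∇×F = (-3, 0, 2*x - 10*y + 4) ≠ 0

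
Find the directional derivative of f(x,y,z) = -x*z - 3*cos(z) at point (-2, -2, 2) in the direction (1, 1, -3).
-sqrt(11)*(8 + 9*sin(2))/11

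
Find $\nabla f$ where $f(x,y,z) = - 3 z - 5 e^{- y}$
(0, 5*exp(-y), -3)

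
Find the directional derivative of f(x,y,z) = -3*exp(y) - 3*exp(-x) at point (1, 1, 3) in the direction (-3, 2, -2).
3*sqrt(17)*(-2*exp(2) - 3)*exp(-1)/17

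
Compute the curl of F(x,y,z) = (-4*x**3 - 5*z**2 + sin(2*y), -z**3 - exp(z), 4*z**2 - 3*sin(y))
(3*z**2 + exp(z) - 3*cos(y), -10*z, -2*cos(2*y))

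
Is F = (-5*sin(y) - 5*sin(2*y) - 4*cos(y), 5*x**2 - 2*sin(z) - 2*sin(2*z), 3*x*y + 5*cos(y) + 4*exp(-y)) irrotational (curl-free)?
No, ∇×F = (3*x - 5*sin(y) + 2*cos(z) + 4*cos(2*z) - 4*exp(-y), -3*y, 10*x - 4*sin(y) + 5*cos(y) + 10*cos(2*y))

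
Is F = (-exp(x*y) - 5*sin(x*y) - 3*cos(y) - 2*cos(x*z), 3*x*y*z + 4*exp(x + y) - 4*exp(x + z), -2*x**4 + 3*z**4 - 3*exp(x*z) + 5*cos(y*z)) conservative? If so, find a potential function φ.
No, ∇×F = (-3*x*y - 5*z*sin(y*z) + 4*exp(x + z), 8*x**3 + 2*x*sin(x*z) + 3*z*exp(x*z), x*exp(x*y) + 5*x*cos(x*y) + 3*y*z + 4*exp(x + y) - 4*exp(x + z) - 3*sin(y)) ≠ 0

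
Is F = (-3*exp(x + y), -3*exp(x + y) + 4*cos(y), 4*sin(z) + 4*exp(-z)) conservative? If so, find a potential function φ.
Yes, F is conservative. φ = -3*exp(x + y) + 4*sin(y) - 4*cos(z) - 4*exp(-z)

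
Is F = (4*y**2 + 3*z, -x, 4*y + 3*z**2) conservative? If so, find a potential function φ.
No, ∇×F = (4, 3, -8*y - 1) ≠ 0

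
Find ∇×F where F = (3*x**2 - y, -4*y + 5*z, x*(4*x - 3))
(-5, 3 - 8*x, 1)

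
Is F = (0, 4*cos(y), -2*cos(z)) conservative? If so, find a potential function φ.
Yes, F is conservative. φ = 4*sin(y) - 2*sin(z)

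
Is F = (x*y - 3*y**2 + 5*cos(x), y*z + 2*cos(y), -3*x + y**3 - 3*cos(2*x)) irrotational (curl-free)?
No, ∇×F = (y*(3*y - 1), 3 - 6*sin(2*x), -x + 6*y)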